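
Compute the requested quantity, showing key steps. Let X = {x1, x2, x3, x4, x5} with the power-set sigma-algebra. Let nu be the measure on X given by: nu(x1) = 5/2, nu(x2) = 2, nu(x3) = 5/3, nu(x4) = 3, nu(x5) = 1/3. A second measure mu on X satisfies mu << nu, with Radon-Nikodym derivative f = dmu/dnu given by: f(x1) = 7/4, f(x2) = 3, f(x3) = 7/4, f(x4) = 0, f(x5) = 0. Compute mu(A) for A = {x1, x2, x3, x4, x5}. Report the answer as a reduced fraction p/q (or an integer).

By the defining property of the Radon-Nikodym derivative, for every measurable set A,
  mu(A) = integral_A f dnu.
Since nu is a discrete measure concentrated on the atoms of X, the integral over A reduces to the sum
  mu(A) = sum_{x in A} f(x) * nu({x}).
Computing each term:
  x1: f(x1) * nu(x1) = 7/4 * 5/2 = 35/8.
  x2: f(x2) * nu(x2) = 3 * 2 = 6.
  x3: f(x3) * nu(x3) = 7/4 * 5/3 = 35/12.
  x4: f(x4) * nu(x4) = 0 * 3 = 0.
  x5: f(x5) * nu(x5) = 0 * 1/3 = 0.
Summing: mu(A) = 35/8 + 6 + 35/12 + 0 + 0 = 319/24.

319/24


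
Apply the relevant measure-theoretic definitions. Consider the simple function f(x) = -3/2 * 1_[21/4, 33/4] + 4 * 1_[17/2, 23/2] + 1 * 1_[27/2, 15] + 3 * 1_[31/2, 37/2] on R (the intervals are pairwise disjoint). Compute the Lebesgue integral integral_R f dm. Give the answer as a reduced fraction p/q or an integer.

For a simple function f = sum_i c_i * 1_{A_i} with disjoint A_i,
  integral f dm = sum_i c_i * m(A_i).
Lengths of the A_i:
  m(A_1) = 33/4 - 21/4 = 3.
  m(A_2) = 23/2 - 17/2 = 3.
  m(A_3) = 15 - 27/2 = 3/2.
  m(A_4) = 37/2 - 31/2 = 3.
Contributions c_i * m(A_i):
  (-3/2) * (3) = -9/2.
  (4) * (3) = 12.
  (1) * (3/2) = 3/2.
  (3) * (3) = 9.
Total: -9/2 + 12 + 3/2 + 9 = 18.

18


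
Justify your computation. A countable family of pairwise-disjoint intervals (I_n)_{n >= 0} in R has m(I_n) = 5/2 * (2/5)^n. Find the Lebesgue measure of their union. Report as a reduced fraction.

By countable additivity of the Lebesgue measure on pairwise disjoint measurable sets,
  m(union_{n >= 0} I_n) = sum_{n >= 0} m(I_n) = sum_{n >= 0} a * r^n,
  with a = 5/2 and r = 2/5.
Since 0 < r = 2/5 < 1, the geometric series converges:
  sum_{n >= 0} a * r^n = a / (1 - r).
  = 5/2 / (1 - 2/5)
  = 5/2 / (3/5)
  = 25/6.

25/6


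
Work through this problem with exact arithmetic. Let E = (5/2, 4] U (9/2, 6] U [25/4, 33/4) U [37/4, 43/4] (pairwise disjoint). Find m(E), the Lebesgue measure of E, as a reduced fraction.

For pairwise disjoint intervals, m(union_i I_i) = sum_i m(I_i),
and m is invariant under swapping open/closed endpoints (single points have measure 0).
So m(E) = sum_i (b_i - a_i).
  I_1 has length 4 - 5/2 = 3/2.
  I_2 has length 6 - 9/2 = 3/2.
  I_3 has length 33/4 - 25/4 = 2.
  I_4 has length 43/4 - 37/4 = 3/2.
Summing:
  m(E) = 3/2 + 3/2 + 2 + 3/2 = 13/2.

13/2


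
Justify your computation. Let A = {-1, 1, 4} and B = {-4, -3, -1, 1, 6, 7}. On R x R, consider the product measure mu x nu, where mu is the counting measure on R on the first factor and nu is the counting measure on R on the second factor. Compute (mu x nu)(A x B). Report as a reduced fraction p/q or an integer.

For a measurable rectangle A x B, the product measure satisfies
  (mu x nu)(A x B) = mu(A) * nu(B).
  mu(A) = 3.
  nu(B) = 6.
  (mu x nu)(A x B) = 3 * 6 = 18.

18


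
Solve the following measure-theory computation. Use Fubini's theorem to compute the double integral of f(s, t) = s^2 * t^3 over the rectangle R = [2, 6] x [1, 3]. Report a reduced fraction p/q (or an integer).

f(s, t) is a tensor product of a function of s and a function of t, and both factors are bounded continuous (hence Lebesgue integrable) on the rectangle, so Fubini's theorem applies:
  integral_R f d(m x m) = (integral_a1^b1 s^2 ds) * (integral_a2^b2 t^3 dt).
Inner integral in s: integral_{2}^{6} s^2 ds = (6^3 - 2^3)/3
  = 208/3.
Inner integral in t: integral_{1}^{3} t^3 dt = (3^4 - 1^4)/4
  = 20.
Product: (208/3) * (20) = 4160/3.

4160/3


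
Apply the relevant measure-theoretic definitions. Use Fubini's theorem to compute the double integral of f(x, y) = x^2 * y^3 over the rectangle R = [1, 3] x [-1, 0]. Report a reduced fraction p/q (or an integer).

f(x, y) is a tensor product of a function of x and a function of y, and both factors are bounded continuous (hence Lebesgue integrable) on the rectangle, so Fubini's theorem applies:
  integral_R f d(m x m) = (integral_a1^b1 x^2 dx) * (integral_a2^b2 y^3 dy).
Inner integral in x: integral_{1}^{3} x^2 dx = (3^3 - 1^3)/3
  = 26/3.
Inner integral in y: integral_{-1}^{0} y^3 dy = (0^4 - (-1)^4)/4
  = -1/4.
Product: (26/3) * (-1/4) = -13/6.

-13/6


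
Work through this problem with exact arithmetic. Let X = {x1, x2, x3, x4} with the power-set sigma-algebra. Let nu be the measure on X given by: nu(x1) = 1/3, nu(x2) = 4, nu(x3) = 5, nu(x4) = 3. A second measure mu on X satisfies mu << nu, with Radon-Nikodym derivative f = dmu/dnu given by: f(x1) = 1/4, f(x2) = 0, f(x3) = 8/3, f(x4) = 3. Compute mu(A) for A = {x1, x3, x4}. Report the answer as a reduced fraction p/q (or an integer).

By the defining property of the Radon-Nikodym derivative, for every measurable set A,
  mu(A) = integral_A f dnu.
Since nu is a discrete measure concentrated on the atoms of X, the integral over A reduces to the sum
  mu(A) = sum_{x in A} f(x) * nu({x}).
Computing each term:
  x1: f(x1) * nu(x1) = 1/4 * 1/3 = 1/12.
  x3: f(x3) * nu(x3) = 8/3 * 5 = 40/3.
  x4: f(x4) * nu(x4) = 3 * 3 = 9.
Summing: mu(A) = 1/12 + 40/3 + 9 = 269/12.

269/12


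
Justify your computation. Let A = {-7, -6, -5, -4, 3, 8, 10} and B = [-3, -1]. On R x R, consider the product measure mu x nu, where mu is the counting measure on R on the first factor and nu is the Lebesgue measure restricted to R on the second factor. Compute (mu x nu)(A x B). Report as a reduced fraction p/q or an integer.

For a measurable rectangle A x B, the product measure satisfies
  (mu x nu)(A x B) = mu(A) * nu(B).
  mu(A) = 7.
  nu(B) = 2.
  (mu x nu)(A x B) = 7 * 2 = 14.

14


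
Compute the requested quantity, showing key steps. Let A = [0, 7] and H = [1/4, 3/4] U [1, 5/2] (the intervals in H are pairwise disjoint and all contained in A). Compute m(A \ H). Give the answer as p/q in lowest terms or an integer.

The ambient interval has length m(A) = 7 - 0 = 7.
Since the holes are disjoint and sit inside A, by finite additivity
  m(H) = sum_i (b_i - a_i), and m(A \ H) = m(A) - m(H).
Computing the hole measures:
  m(H_1) = 3/4 - 1/4 = 1/2.
  m(H_2) = 5/2 - 1 = 3/2.
Summed: m(H) = 1/2 + 3/2 = 2.
So m(A \ H) = 7 - 2 = 5.

5


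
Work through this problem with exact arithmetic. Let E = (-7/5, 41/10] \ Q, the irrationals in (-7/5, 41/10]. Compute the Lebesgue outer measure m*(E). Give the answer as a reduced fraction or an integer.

The interval I = (-7/5, 41/10] has m(I) = 41/10 - (-7/5) = 11/2 (endpoints are measure-zero, so open/closed/half-open agree). Write I = (I cap Q) u (I \ Q). The rationals in I are countable, so m*(I cap Q) = 0 (cover each rational by intervals whose total length is arbitrarily small). By countable subadditivity m*(I) <= m*(I cap Q) + m*(I \ Q), hence m*(I \ Q) >= m(I) = 11/2. The reverse inequality m*(I \ Q) <= m*(I) = 11/2 is trivial since (I \ Q) is a subset of I. Therefore m*(I \ Q) = 11/2.

11/2


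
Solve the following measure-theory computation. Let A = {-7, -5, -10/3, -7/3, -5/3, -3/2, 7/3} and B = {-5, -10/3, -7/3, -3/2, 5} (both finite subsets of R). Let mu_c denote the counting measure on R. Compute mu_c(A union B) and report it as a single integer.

Counting measure on a finite set equals cardinality. By inclusion-exclusion, |A union B| = |A| + |B| - |A cap B|.
|A| = 7, |B| = 5, |A cap B| = 4.
So mu_c(A union B) = 7 + 5 - 4 = 8.

8


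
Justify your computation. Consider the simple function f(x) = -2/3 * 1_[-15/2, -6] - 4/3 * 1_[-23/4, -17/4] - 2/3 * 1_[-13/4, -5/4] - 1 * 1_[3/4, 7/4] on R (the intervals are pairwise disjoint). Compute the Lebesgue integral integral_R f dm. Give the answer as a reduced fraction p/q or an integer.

For a simple function f = sum_i c_i * 1_{A_i} with disjoint A_i,
  integral f dm = sum_i c_i * m(A_i).
Lengths of the A_i:
  m(A_1) = -6 - (-15/2) = 3/2.
  m(A_2) = -17/4 - (-23/4) = 3/2.
  m(A_3) = -5/4 - (-13/4) = 2.
  m(A_4) = 7/4 - 3/4 = 1.
Contributions c_i * m(A_i):
  (-2/3) * (3/2) = -1.
  (-4/3) * (3/2) = -2.
  (-2/3) * (2) = -4/3.
  (-1) * (1) = -1.
Total: -1 - 2 - 4/3 - 1 = -16/3.

-16/3


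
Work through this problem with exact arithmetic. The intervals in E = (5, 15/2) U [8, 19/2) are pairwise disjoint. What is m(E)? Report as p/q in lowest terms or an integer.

For pairwise disjoint intervals, m(union_i I_i) = sum_i m(I_i),
and m is invariant under swapping open/closed endpoints (single points have measure 0).
So m(E) = sum_i (b_i - a_i).
  I_1 has length 15/2 - 5 = 5/2.
  I_2 has length 19/2 - 8 = 3/2.
Summing:
  m(E) = 5/2 + 3/2 = 4.

4


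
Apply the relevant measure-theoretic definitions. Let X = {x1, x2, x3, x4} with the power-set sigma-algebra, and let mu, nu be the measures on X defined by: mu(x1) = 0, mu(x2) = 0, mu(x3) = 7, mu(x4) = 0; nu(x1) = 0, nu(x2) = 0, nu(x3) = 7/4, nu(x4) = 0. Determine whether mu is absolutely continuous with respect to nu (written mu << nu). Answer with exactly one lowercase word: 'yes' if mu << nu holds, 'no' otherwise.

mu << nu means: every nu-null measurable set is also mu-null; equivalently, for every atom x, if nu({x}) = 0 then mu({x}) = 0.
Checking each atom:
  x1: nu = 0, mu = 0 -> consistent with mu << nu.
  x2: nu = 0, mu = 0 -> consistent with mu << nu.
  x3: nu = 7/4 > 0 -> no constraint.
  x4: nu = 0, mu = 0 -> consistent with mu << nu.
No atom violates the condition. Therefore mu << nu.

yes


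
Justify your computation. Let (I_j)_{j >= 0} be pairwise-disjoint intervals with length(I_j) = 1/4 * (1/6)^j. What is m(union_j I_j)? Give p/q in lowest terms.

By countable additivity of the Lebesgue measure on pairwise disjoint measurable sets,
  m(union_{j >= 0} I_j) = sum_{j >= 0} m(I_j) = sum_{j >= 0} a * r^j,
  with a = 1/4 and r = 1/6.
Since 0 < r = 1/6 < 1, the geometric series converges:
  sum_{j >= 0} a * r^j = a / (1 - r).
  = 1/4 / (1 - 1/6)
  = 1/4 / (5/6)
  = 3/10.

3/10


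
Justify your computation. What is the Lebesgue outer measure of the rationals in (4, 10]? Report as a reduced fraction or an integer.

Q cap (4, 10] is countable; list its elements as q_1, q_2, ... . Fix eps > 0 and cover the k-th point by an interval of length eps * 2^(-k). The cover has total length eps * sum_{k>=1} 2^(-k) = eps, so by definition of outer measure m*(Q cap (4, 10]) <= eps. Since eps was arbitrary and m* >= 0, the outer measure is 0.

0


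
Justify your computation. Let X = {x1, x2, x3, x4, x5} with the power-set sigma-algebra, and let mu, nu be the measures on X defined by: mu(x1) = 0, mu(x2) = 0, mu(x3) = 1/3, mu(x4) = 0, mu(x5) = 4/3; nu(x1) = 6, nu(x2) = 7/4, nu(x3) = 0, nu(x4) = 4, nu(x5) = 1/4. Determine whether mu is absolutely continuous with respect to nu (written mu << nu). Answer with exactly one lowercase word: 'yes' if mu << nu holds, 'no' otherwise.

mu << nu means: every nu-null measurable set is also mu-null; equivalently, for every atom x, if nu({x}) = 0 then mu({x}) = 0.
Checking each atom:
  x1: nu = 6 > 0 -> no constraint.
  x2: nu = 7/4 > 0 -> no constraint.
  x3: nu = 0, mu = 1/3 > 0 -> violates mu << nu.
  x4: nu = 4 > 0 -> no constraint.
  x5: nu = 1/4 > 0 -> no constraint.
The atom(s) x3 violate the condition (nu = 0 but mu > 0). Therefore mu is NOT absolutely continuous w.r.t. nu.

no


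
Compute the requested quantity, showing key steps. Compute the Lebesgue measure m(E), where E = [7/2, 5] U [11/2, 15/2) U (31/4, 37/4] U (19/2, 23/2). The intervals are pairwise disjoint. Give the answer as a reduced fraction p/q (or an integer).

For pairwise disjoint intervals, m(union_i I_i) = sum_i m(I_i),
and m is invariant under swapping open/closed endpoints (single points have measure 0).
So m(E) = sum_i (b_i - a_i).
  I_1 has length 5 - 7/2 = 3/2.
  I_2 has length 15/2 - 11/2 = 2.
  I_3 has length 37/4 - 31/4 = 3/2.
  I_4 has length 23/2 - 19/2 = 2.
Summing:
  m(E) = 3/2 + 2 + 3/2 + 2 = 7.

7


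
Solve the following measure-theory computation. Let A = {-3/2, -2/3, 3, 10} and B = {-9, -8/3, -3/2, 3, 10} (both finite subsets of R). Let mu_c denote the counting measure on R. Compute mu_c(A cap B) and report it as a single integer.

Counting measure on a finite set equals cardinality. mu_c(A cap B) = |A cap B| (elements appearing in both).
Enumerating the elements of A that also lie in B gives 3 element(s).
So mu_c(A cap B) = 3.

3


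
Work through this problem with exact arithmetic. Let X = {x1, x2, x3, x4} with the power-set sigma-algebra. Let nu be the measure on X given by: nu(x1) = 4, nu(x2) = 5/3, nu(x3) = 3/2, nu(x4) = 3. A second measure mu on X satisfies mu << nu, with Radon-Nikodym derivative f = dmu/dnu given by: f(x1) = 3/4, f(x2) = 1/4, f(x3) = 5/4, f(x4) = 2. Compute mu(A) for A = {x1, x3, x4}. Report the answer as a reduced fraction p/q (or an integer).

By the defining property of the Radon-Nikodym derivative, for every measurable set A,
  mu(A) = integral_A f dnu.
Since nu is a discrete measure concentrated on the atoms of X, the integral over A reduces to the sum
  mu(A) = sum_{x in A} f(x) * nu({x}).
Computing each term:
  x1: f(x1) * nu(x1) = 3/4 * 4 = 3.
  x3: f(x3) * nu(x3) = 5/4 * 3/2 = 15/8.
  x4: f(x4) * nu(x4) = 2 * 3 = 6.
Summing: mu(A) = 3 + 15/8 + 6 = 87/8.

87/8


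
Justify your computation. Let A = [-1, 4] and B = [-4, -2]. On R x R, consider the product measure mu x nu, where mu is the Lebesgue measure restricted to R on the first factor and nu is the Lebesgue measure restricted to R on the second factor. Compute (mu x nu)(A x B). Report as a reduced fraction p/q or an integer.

For a measurable rectangle A x B, the product measure satisfies
  (mu x nu)(A x B) = mu(A) * nu(B).
  mu(A) = 5.
  nu(B) = 2.
  (mu x nu)(A x B) = 5 * 2 = 10.

10


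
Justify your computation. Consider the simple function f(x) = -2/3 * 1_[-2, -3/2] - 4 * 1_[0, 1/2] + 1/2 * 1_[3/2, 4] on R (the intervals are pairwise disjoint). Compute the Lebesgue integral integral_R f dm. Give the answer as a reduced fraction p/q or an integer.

For a simple function f = sum_i c_i * 1_{A_i} with disjoint A_i,
  integral f dm = sum_i c_i * m(A_i).
Lengths of the A_i:
  m(A_1) = -3/2 - (-2) = 1/2.
  m(A_2) = 1/2 - 0 = 1/2.
  m(A_3) = 4 - 3/2 = 5/2.
Contributions c_i * m(A_i):
  (-2/3) * (1/2) = -1/3.
  (-4) * (1/2) = -2.
  (1/2) * (5/2) = 5/4.
Total: -1/3 - 2 + 5/4 = -13/12.

-13/12


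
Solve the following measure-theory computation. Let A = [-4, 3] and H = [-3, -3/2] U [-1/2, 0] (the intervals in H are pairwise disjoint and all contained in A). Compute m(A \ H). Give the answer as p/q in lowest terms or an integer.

The ambient interval has length m(A) = 3 - (-4) = 7.
Since the holes are disjoint and sit inside A, by finite additivity
  m(H) = sum_i (b_i - a_i), and m(A \ H) = m(A) - m(H).
Computing the hole measures:
  m(H_1) = -3/2 - (-3) = 3/2.
  m(H_2) = 0 - (-1/2) = 1/2.
Summed: m(H) = 3/2 + 1/2 = 2.
So m(A \ H) = 7 - 2 = 5.

5


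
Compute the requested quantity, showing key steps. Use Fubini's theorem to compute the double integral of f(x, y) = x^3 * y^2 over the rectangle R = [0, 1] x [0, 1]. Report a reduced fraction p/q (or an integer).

f(x, y) is a tensor product of a function of x and a function of y, and both factors are bounded continuous (hence Lebesgue integrable) on the rectangle, so Fubini's theorem applies:
  integral_R f d(m x m) = (integral_a1^b1 x^3 dx) * (integral_a2^b2 y^2 dy).
Inner integral in x: integral_{0}^{1} x^3 dx = (1^4 - 0^4)/4
  = 1/4.
Inner integral in y: integral_{0}^{1} y^2 dy = (1^3 - 0^3)/3
  = 1/3.
Product: (1/4) * (1/3) = 1/12.

1/12


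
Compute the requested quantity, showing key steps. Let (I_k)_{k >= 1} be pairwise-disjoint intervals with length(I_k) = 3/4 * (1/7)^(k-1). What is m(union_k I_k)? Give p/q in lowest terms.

By countable additivity of the Lebesgue measure on pairwise disjoint measurable sets,
  m(union_{k >= 1} I_k) = sum_{k >= 1} m(I_k) = sum_{k >= 1} a * r^(k-1),
  with a = 3/4 and r = 1/7.
Since 0 < r = 1/7 < 1, the geometric series converges:
  sum_{k >= 1} a * r^(k-1) = a / (1 - r).
  = 3/4 / (1 - 1/7)
  = 3/4 / (6/7)
  = 7/8.

7/8


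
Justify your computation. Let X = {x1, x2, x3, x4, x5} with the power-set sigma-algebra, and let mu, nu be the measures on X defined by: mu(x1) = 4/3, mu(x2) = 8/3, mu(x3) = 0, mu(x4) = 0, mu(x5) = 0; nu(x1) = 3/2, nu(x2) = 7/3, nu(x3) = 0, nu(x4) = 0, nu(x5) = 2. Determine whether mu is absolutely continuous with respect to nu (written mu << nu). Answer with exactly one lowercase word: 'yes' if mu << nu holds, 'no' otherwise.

mu << nu means: every nu-null measurable set is also mu-null; equivalently, for every atom x, if nu({x}) = 0 then mu({x}) = 0.
Checking each atom:
  x1: nu = 3/2 > 0 -> no constraint.
  x2: nu = 7/3 > 0 -> no constraint.
  x3: nu = 0, mu = 0 -> consistent with mu << nu.
  x4: nu = 0, mu = 0 -> consistent with mu << nu.
  x5: nu = 2 > 0 -> no constraint.
No atom violates the condition. Therefore mu << nu.

yes


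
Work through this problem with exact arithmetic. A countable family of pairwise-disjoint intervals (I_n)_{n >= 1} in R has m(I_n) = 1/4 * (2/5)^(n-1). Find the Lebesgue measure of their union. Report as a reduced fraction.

By countable additivity of the Lebesgue measure on pairwise disjoint measurable sets,
  m(union_{n >= 1} I_n) = sum_{n >= 1} m(I_n) = sum_{n >= 1} a * r^(n-1),
  with a = 1/4 and r = 2/5.
Since 0 < r = 2/5 < 1, the geometric series converges:
  sum_{n >= 1} a * r^(n-1) = a / (1 - r).
  = 1/4 / (1 - 2/5)
  = 1/4 / (3/5)
  = 5/12.

5/12


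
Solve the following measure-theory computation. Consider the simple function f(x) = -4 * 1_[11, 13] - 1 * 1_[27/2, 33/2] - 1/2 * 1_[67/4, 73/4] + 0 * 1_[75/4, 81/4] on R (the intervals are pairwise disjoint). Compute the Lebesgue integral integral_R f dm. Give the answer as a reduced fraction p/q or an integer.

For a simple function f = sum_i c_i * 1_{A_i} with disjoint A_i,
  integral f dm = sum_i c_i * m(A_i).
Lengths of the A_i:
  m(A_1) = 13 - 11 = 2.
  m(A_2) = 33/2 - 27/2 = 3.
  m(A_3) = 73/4 - 67/4 = 3/2.
  m(A_4) = 81/4 - 75/4 = 3/2.
Contributions c_i * m(A_i):
  (-4) * (2) = -8.
  (-1) * (3) = -3.
  (-1/2) * (3/2) = -3/4.
  (0) * (3/2) = 0.
Total: -8 - 3 - 3/4 + 0 = -47/4.

-47/4


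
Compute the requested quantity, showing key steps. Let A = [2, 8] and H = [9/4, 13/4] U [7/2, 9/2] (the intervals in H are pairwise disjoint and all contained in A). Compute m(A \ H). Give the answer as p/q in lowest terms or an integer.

The ambient interval has length m(A) = 8 - 2 = 6.
Since the holes are disjoint and sit inside A, by finite additivity
  m(H) = sum_i (b_i - a_i), and m(A \ H) = m(A) - m(H).
Computing the hole measures:
  m(H_1) = 13/4 - 9/4 = 1.
  m(H_2) = 9/2 - 7/2 = 1.
Summed: m(H) = 1 + 1 = 2.
So m(A \ H) = 6 - 2 = 4.

4


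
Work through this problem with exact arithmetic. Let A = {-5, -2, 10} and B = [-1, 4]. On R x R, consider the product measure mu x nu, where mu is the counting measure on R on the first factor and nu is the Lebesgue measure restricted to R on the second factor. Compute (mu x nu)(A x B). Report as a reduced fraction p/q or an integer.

For a measurable rectangle A x B, the product measure satisfies
  (mu x nu)(A x B) = mu(A) * nu(B).
  mu(A) = 3.
  nu(B) = 5.
  (mu x nu)(A x B) = 3 * 5 = 15.

15


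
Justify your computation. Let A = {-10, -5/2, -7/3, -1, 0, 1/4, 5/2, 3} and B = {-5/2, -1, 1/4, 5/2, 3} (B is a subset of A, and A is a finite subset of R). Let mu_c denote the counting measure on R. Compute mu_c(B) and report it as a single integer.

Counting measure assigns mu_c(E) = |E| (number of elements) when E is finite.
B has 5 element(s), so mu_c(B) = 5.

5


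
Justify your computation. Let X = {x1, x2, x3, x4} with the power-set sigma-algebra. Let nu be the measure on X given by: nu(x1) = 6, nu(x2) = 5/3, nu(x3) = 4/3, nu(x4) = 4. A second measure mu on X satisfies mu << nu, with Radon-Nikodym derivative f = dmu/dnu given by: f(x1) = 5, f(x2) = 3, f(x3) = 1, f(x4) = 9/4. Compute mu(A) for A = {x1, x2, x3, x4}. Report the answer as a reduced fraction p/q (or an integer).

By the defining property of the Radon-Nikodym derivative, for every measurable set A,
  mu(A) = integral_A f dnu.
Since nu is a discrete measure concentrated on the atoms of X, the integral over A reduces to the sum
  mu(A) = sum_{x in A} f(x) * nu({x}).
Computing each term:
  x1: f(x1) * nu(x1) = 5 * 6 = 30.
  x2: f(x2) * nu(x2) = 3 * 5/3 = 5.
  x3: f(x3) * nu(x3) = 1 * 4/3 = 4/3.
  x4: f(x4) * nu(x4) = 9/4 * 4 = 9.
Summing: mu(A) = 30 + 5 + 4/3 + 9 = 136/3.

136/3


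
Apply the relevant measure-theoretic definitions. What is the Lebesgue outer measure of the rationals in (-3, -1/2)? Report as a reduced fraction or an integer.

E = Q cap (-3, -1/2) is a subset of Q, which is countable. Enumerate Q = {q_1, q_2, ...}; for any eps > 0, cover q_k by the open interval (q_k - eps/2^(k+1), q_k + eps/2^(k+1)), of length eps/2^k. The total cover length is sum_{k>=1} eps/2^k = eps. Hence m*(E) <= m*(Q) <= eps for every eps > 0, and since outer measure is non-negative, m*(E) = 0.

0


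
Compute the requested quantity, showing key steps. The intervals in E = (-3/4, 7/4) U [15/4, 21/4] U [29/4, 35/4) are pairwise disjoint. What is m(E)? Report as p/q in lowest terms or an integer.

For pairwise disjoint intervals, m(union_i I_i) = sum_i m(I_i),
and m is invariant under swapping open/closed endpoints (single points have measure 0).
So m(E) = sum_i (b_i - a_i).
  I_1 has length 7/4 - (-3/4) = 5/2.
  I_2 has length 21/4 - 15/4 = 3/2.
  I_3 has length 35/4 - 29/4 = 3/2.
Summing:
  m(E) = 5/2 + 3/2 + 3/2 = 11/2.

11/2


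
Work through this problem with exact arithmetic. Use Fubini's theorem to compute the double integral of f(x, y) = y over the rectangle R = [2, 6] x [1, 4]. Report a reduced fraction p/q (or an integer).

f(x, y) is a tensor product of a function of x and a function of y, and both factors are bounded continuous (hence Lebesgue integrable) on the rectangle, so Fubini's theorem applies:
  integral_R f d(m x m) = (integral_a1^b1 1 dx) * (integral_a2^b2 y dy).
Inner integral in x: integral_{2}^{6} 1 dx = (6^1 - 2^1)/1
  = 4.
Inner integral in y: integral_{1}^{4} y dy = (4^2 - 1^2)/2
  = 15/2.
Product: (4) * (15/2) = 30.

30


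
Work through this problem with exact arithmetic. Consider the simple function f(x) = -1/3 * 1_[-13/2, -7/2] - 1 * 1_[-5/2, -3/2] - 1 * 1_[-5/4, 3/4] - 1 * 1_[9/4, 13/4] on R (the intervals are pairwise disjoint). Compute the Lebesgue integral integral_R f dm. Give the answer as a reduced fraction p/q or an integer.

For a simple function f = sum_i c_i * 1_{A_i} with disjoint A_i,
  integral f dm = sum_i c_i * m(A_i).
Lengths of the A_i:
  m(A_1) = -7/2 - (-13/2) = 3.
  m(A_2) = -3/2 - (-5/2) = 1.
  m(A_3) = 3/4 - (-5/4) = 2.
  m(A_4) = 13/4 - 9/4 = 1.
Contributions c_i * m(A_i):
  (-1/3) * (3) = -1.
  (-1) * (1) = -1.
  (-1) * (2) = -2.
  (-1) * (1) = -1.
Total: -1 - 1 - 2 - 1 = -5.

-5


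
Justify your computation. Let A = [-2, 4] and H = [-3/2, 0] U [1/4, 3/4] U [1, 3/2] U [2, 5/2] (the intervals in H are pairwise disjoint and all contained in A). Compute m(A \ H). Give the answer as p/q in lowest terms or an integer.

The ambient interval has length m(A) = 4 - (-2) = 6.
Since the holes are disjoint and sit inside A, by finite additivity
  m(H) = sum_i (b_i - a_i), and m(A \ H) = m(A) - m(H).
Computing the hole measures:
  m(H_1) = 0 - (-3/2) = 3/2.
  m(H_2) = 3/4 - 1/4 = 1/2.
  m(H_3) = 3/2 - 1 = 1/2.
  m(H_4) = 5/2 - 2 = 1/2.
Summed: m(H) = 3/2 + 1/2 + 1/2 + 1/2 = 3.
So m(A \ H) = 6 - 3 = 3.

3


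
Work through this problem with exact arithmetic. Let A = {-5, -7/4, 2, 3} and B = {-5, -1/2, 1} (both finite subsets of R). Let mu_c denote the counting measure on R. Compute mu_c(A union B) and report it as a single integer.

Counting measure on a finite set equals cardinality. By inclusion-exclusion, |A union B| = |A| + |B| - |A cap B|.
|A| = 4, |B| = 3, |A cap B| = 1.
So mu_c(A union B) = 4 + 3 - 1 = 6.

6


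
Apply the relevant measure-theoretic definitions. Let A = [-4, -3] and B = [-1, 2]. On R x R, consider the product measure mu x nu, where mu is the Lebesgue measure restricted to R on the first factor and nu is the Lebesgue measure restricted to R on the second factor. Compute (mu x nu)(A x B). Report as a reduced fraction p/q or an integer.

For a measurable rectangle A x B, the product measure satisfies
  (mu x nu)(A x B) = mu(A) * nu(B).
  mu(A) = 1.
  nu(B) = 3.
  (mu x nu)(A x B) = 1 * 3 = 3.

3


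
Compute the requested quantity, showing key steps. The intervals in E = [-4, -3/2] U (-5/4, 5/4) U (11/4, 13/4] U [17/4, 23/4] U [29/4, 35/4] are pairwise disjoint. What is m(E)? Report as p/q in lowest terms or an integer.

For pairwise disjoint intervals, m(union_i I_i) = sum_i m(I_i),
and m is invariant under swapping open/closed endpoints (single points have measure 0).
So m(E) = sum_i (b_i - a_i).
  I_1 has length -3/2 - (-4) = 5/2.
  I_2 has length 5/4 - (-5/4) = 5/2.
  I_3 has length 13/4 - 11/4 = 1/2.
  I_4 has length 23/4 - 17/4 = 3/2.
  I_5 has length 35/4 - 29/4 = 3/2.
Summing:
  m(E) = 5/2 + 5/2 + 1/2 + 3/2 + 3/2 = 17/2.

17/2


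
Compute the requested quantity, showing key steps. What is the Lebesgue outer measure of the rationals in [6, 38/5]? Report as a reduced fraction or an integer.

Q cap [6, 38/5] is countable; list its elements as q_1, q_2, ... . Fix eps > 0 and cover the k-th point by an interval of length eps * 2^(-k). The cover has total length eps * sum_{k>=1} 2^(-k) = eps, so by definition of outer measure m*(Q cap [6, 38/5]) <= eps. Since eps was arbitrary and m* >= 0, the outer measure is 0.

0


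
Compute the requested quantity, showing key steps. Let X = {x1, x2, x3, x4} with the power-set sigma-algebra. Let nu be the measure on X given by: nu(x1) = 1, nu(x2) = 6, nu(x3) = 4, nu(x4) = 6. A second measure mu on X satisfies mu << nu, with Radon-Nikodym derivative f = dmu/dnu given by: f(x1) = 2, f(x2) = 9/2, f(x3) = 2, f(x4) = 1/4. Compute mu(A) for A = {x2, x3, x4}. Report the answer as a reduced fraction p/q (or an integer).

By the defining property of the Radon-Nikodym derivative, for every measurable set A,
  mu(A) = integral_A f dnu.
Since nu is a discrete measure concentrated on the atoms of X, the integral over A reduces to the sum
  mu(A) = sum_{x in A} f(x) * nu({x}).
Computing each term:
  x2: f(x2) * nu(x2) = 9/2 * 6 = 27.
  x3: f(x3) * nu(x3) = 2 * 4 = 8.
  x4: f(x4) * nu(x4) = 1/4 * 6 = 3/2.
Summing: mu(A) = 27 + 8 + 3/2 = 73/2.

73/2


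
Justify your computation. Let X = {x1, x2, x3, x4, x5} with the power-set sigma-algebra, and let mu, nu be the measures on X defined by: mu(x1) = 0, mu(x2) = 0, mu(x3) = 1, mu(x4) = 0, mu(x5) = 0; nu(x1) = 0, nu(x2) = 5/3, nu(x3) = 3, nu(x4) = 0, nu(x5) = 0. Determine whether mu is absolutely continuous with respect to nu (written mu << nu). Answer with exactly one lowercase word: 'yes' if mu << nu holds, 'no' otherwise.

mu << nu means: every nu-null measurable set is also mu-null; equivalently, for every atom x, if nu({x}) = 0 then mu({x}) = 0.
Checking each atom:
  x1: nu = 0, mu = 0 -> consistent with mu << nu.
  x2: nu = 5/3 > 0 -> no constraint.
  x3: nu = 3 > 0 -> no constraint.
  x4: nu = 0, mu = 0 -> consistent with mu << nu.
  x5: nu = 0, mu = 0 -> consistent with mu << nu.
No atom violates the condition. Therefore mu << nu.

yes


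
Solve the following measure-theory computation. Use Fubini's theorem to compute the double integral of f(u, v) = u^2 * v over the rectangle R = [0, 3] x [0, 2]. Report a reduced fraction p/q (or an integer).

f(u, v) is a tensor product of a function of u and a function of v, and both factors are bounded continuous (hence Lebesgue integrable) on the rectangle, so Fubini's theorem applies:
  integral_R f d(m x m) = (integral_a1^b1 u^2 du) * (integral_a2^b2 v dv).
Inner integral in u: integral_{0}^{3} u^2 du = (3^3 - 0^3)/3
  = 9.
Inner integral in v: integral_{0}^{2} v dv = (2^2 - 0^2)/2
  = 2.
Product: (9) * (2) = 18.

18


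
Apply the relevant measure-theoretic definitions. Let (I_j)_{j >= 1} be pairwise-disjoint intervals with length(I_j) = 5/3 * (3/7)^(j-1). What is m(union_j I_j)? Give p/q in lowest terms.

By countable additivity of the Lebesgue measure on pairwise disjoint measurable sets,
  m(union_{j >= 1} I_j) = sum_{j >= 1} m(I_j) = sum_{j >= 1} a * r^(j-1),
  with a = 5/3 and r = 3/7.
Since 0 < r = 3/7 < 1, the geometric series converges:
  sum_{j >= 1} a * r^(j-1) = a / (1 - r).
  = 5/3 / (1 - 3/7)
  = 5/3 / (4/7)
  = 35/12.

35/12


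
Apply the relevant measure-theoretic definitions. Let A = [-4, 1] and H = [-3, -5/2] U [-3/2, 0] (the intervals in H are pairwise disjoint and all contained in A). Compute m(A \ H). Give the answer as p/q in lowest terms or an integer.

The ambient interval has length m(A) = 1 - (-4) = 5.
Since the holes are disjoint and sit inside A, by finite additivity
  m(H) = sum_i (b_i - a_i), and m(A \ H) = m(A) - m(H).
Computing the hole measures:
  m(H_1) = -5/2 - (-3) = 1/2.
  m(H_2) = 0 - (-3/2) = 3/2.
Summed: m(H) = 1/2 + 3/2 = 2.
So m(A \ H) = 5 - 2 = 3.

3


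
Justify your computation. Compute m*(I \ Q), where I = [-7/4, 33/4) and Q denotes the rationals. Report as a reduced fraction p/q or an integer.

The interval I = [-7/4, 33/4) has m(I) = 33/4 - (-7/4) = 10 (endpoints are measure-zero, so open/closed/half-open agree). Write I = (I cap Q) u (I \ Q). The rationals in I are countable, so m*(I cap Q) = 0 (cover each rational by intervals whose total length is arbitrarily small). By countable subadditivity m*(I) <= m*(I cap Q) + m*(I \ Q), hence m*(I \ Q) >= m(I) = 10. The reverse inequality m*(I \ Q) <= m*(I) = 10 is trivial since (I \ Q) is a subset of I. Therefore m*(I \ Q) = 10.

10


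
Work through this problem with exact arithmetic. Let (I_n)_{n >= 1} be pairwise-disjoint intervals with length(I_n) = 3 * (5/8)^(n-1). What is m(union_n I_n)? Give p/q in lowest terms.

By countable additivity of the Lebesgue measure on pairwise disjoint measurable sets,
  m(union_{n >= 1} I_n) = sum_{n >= 1} m(I_n) = sum_{n >= 1} a * r^(n-1),
  with a = 3 and r = 5/8.
Since 0 < r = 5/8 < 1, the geometric series converges:
  sum_{n >= 1} a * r^(n-1) = a / (1 - r).
  = 3 / (1 - 5/8)
  = 3 / (3/8)
  = 8.

8


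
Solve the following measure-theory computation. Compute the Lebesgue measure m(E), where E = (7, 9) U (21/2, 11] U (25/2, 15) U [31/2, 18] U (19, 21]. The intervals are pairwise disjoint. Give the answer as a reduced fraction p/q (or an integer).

For pairwise disjoint intervals, m(union_i I_i) = sum_i m(I_i),
and m is invariant under swapping open/closed endpoints (single points have measure 0).
So m(E) = sum_i (b_i - a_i).
  I_1 has length 9 - 7 = 2.
  I_2 has length 11 - 21/2 = 1/2.
  I_3 has length 15 - 25/2 = 5/2.
  I_4 has length 18 - 31/2 = 5/2.
  I_5 has length 21 - 19 = 2.
Summing:
  m(E) = 2 + 1/2 + 5/2 + 5/2 + 2 = 19/2.

19/2


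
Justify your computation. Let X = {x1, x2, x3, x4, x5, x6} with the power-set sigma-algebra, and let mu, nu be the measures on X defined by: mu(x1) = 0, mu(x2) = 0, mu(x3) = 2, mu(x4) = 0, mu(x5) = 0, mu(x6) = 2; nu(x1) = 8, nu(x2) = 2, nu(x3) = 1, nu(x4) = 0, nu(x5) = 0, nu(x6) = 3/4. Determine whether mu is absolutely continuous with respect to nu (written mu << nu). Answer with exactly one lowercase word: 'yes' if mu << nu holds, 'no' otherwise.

mu << nu means: every nu-null measurable set is also mu-null; equivalently, for every atom x, if nu({x}) = 0 then mu({x}) = 0.
Checking each atom:
  x1: nu = 8 > 0 -> no constraint.
  x2: nu = 2 > 0 -> no constraint.
  x3: nu = 1 > 0 -> no constraint.
  x4: nu = 0, mu = 0 -> consistent with mu << nu.
  x5: nu = 0, mu = 0 -> consistent with mu << nu.
  x6: nu = 3/4 > 0 -> no constraint.
No atom violates the condition. Therefore mu << nu.

yes


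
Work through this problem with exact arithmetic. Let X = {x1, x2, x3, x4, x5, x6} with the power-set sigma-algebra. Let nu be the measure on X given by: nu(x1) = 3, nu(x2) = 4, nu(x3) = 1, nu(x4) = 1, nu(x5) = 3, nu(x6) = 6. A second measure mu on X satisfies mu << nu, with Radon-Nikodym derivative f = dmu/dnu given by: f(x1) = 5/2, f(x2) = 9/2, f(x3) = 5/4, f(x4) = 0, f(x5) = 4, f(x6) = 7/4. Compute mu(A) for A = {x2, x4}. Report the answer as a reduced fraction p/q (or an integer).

By the defining property of the Radon-Nikodym derivative, for every measurable set A,
  mu(A) = integral_A f dnu.
Since nu is a discrete measure concentrated on the atoms of X, the integral over A reduces to the sum
  mu(A) = sum_{x in A} f(x) * nu({x}).
Computing each term:
  x2: f(x2) * nu(x2) = 9/2 * 4 = 18.
  x4: f(x4) * nu(x4) = 0 * 1 = 0.
Summing: mu(A) = 18 + 0 = 18.

18


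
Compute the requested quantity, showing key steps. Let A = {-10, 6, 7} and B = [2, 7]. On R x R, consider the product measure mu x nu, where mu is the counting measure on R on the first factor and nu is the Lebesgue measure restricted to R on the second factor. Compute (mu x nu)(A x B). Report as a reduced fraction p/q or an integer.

For a measurable rectangle A x B, the product measure satisfies
  (mu x nu)(A x B) = mu(A) * nu(B).
  mu(A) = 3.
  nu(B) = 5.
  (mu x nu)(A x B) = 3 * 5 = 15.

15


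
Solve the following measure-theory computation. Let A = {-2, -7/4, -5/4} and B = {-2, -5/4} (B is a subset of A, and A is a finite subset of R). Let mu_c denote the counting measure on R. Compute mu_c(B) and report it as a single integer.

Counting measure assigns mu_c(E) = |E| (number of elements) when E is finite.
B has 2 element(s), so mu_c(B) = 2.

2


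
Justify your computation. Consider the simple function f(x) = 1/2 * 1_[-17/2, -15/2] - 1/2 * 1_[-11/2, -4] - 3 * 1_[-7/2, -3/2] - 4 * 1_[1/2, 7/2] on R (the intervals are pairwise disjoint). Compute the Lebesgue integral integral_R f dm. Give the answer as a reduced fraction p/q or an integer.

For a simple function f = sum_i c_i * 1_{A_i} with disjoint A_i,
  integral f dm = sum_i c_i * m(A_i).
Lengths of the A_i:
  m(A_1) = -15/2 - (-17/2) = 1.
  m(A_2) = -4 - (-11/2) = 3/2.
  m(A_3) = -3/2 - (-7/2) = 2.
  m(A_4) = 7/2 - 1/2 = 3.
Contributions c_i * m(A_i):
  (1/2) * (1) = 1/2.
  (-1/2) * (3/2) = -3/4.
  (-3) * (2) = -6.
  (-4) * (3) = -12.
Total: 1/2 - 3/4 - 6 - 12 = -73/4.

-73/4


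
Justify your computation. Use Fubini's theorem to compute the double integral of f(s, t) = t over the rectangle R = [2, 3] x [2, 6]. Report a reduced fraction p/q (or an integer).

f(s, t) is a tensor product of a function of s and a function of t, and both factors are bounded continuous (hence Lebesgue integrable) on the rectangle, so Fubini's theorem applies:
  integral_R f d(m x m) = (integral_a1^b1 1 ds) * (integral_a2^b2 t dt).
Inner integral in s: integral_{2}^{3} 1 ds = (3^1 - 2^1)/1
  = 1.
Inner integral in t: integral_{2}^{6} t dt = (6^2 - 2^2)/2
  = 16.
Product: (1) * (16) = 16.

16


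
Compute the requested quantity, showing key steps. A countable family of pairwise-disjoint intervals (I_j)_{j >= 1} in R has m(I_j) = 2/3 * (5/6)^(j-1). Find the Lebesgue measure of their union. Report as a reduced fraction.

By countable additivity of the Lebesgue measure on pairwise disjoint measurable sets,
  m(union_{j >= 1} I_j) = sum_{j >= 1} m(I_j) = sum_{j >= 1} a * r^(j-1),
  with a = 2/3 and r = 5/6.
Since 0 < r = 5/6 < 1, the geometric series converges:
  sum_{j >= 1} a * r^(j-1) = a / (1 - r).
  = 2/3 / (1 - 5/6)
  = 2/3 / (1/6)
  = 4.

4


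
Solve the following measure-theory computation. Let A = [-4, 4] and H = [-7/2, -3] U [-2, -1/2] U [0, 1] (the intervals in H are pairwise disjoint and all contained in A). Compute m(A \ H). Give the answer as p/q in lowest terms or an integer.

The ambient interval has length m(A) = 4 - (-4) = 8.
Since the holes are disjoint and sit inside A, by finite additivity
  m(H) = sum_i (b_i - a_i), and m(A \ H) = m(A) - m(H).
Computing the hole measures:
  m(H_1) = -3 - (-7/2) = 1/2.
  m(H_2) = -1/2 - (-2) = 3/2.
  m(H_3) = 1 - 0 = 1.
Summed: m(H) = 1/2 + 3/2 + 1 = 3.
So m(A \ H) = 8 - 3 = 5.

5


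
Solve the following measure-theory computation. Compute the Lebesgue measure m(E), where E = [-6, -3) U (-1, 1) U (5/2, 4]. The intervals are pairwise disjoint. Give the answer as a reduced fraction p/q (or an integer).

For pairwise disjoint intervals, m(union_i I_i) = sum_i m(I_i),
and m is invariant under swapping open/closed endpoints (single points have measure 0).
So m(E) = sum_i (b_i - a_i).
  I_1 has length -3 - (-6) = 3.
  I_2 has length 1 - (-1) = 2.
  I_3 has length 4 - 5/2 = 3/2.
Summing:
  m(E) = 3 + 2 + 3/2 = 13/2.

13/2


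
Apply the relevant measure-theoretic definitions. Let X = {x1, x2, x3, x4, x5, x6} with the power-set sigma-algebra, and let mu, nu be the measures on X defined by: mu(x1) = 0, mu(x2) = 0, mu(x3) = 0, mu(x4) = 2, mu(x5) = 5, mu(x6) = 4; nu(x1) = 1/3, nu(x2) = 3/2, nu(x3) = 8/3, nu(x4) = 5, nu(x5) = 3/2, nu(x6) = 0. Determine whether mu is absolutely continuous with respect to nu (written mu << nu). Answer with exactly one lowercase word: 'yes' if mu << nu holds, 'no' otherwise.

mu << nu means: every nu-null measurable set is also mu-null; equivalently, for every atom x, if nu({x}) = 0 then mu({x}) = 0.
Checking each atom:
  x1: nu = 1/3 > 0 -> no constraint.
  x2: nu = 3/2 > 0 -> no constraint.
  x3: nu = 8/3 > 0 -> no constraint.
  x4: nu = 5 > 0 -> no constraint.
  x5: nu = 3/2 > 0 -> no constraint.
  x6: nu = 0, mu = 4 > 0 -> violates mu << nu.
The atom(s) x6 violate the condition (nu = 0 but mu > 0). Therefore mu is NOT absolutely continuous w.r.t. nu.

no


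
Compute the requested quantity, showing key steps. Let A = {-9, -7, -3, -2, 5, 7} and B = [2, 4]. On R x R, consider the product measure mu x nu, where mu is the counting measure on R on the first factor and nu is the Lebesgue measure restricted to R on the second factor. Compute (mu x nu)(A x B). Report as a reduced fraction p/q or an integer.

For a measurable rectangle A x B, the product measure satisfies
  (mu x nu)(A x B) = mu(A) * nu(B).
  mu(A) = 6.
  nu(B) = 2.
  (mu x nu)(A x B) = 6 * 2 = 12.

12


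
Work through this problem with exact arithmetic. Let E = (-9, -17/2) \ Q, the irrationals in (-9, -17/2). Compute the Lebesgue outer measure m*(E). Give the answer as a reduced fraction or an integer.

The interval I = (-9, -17/2) has m(I) = -17/2 - (-9) = 1/2 (endpoints are measure-zero, so open/closed/half-open agree). Write I = (I cap Q) u (I \ Q). The rationals in I are countable, so m*(I cap Q) = 0 (cover each rational by intervals whose total length is arbitrarily small). By countable subadditivity m*(I) <= m*(I cap Q) + m*(I \ Q), hence m*(I \ Q) >= m(I) = 1/2. The reverse inequality m*(I \ Q) <= m*(I) = 1/2 is trivial since (I \ Q) is a subset of I. Therefore m*(I \ Q) = 1/2.

1/2


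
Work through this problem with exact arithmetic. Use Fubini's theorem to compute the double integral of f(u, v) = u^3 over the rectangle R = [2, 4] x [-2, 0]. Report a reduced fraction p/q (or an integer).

f(u, v) is a tensor product of a function of u and a function of v, and both factors are bounded continuous (hence Lebesgue integrable) on the rectangle, so Fubini's theorem applies:
  integral_R f d(m x m) = (integral_a1^b1 u^3 du) * (integral_a2^b2 1 dv).
Inner integral in u: integral_{2}^{4} u^3 du = (4^4 - 2^4)/4
  = 60.
Inner integral in v: integral_{-2}^{0} 1 dv = (0^1 - (-2)^1)/1
  = 2.
Product: (60) * (2) = 120.

120


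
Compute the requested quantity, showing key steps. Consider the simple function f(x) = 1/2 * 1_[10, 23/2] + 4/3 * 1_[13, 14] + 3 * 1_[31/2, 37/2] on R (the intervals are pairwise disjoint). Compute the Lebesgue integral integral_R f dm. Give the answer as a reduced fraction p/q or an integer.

For a simple function f = sum_i c_i * 1_{A_i} with disjoint A_i,
  integral f dm = sum_i c_i * m(A_i).
Lengths of the A_i:
  m(A_1) = 23/2 - 10 = 3/2.
  m(A_2) = 14 - 13 = 1.
  m(A_3) = 37/2 - 31/2 = 3.
Contributions c_i * m(A_i):
  (1/2) * (3/2) = 3/4.
  (4/3) * (1) = 4/3.
  (3) * (3) = 9.
Total: 3/4 + 4/3 + 9 = 133/12.

133/12
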